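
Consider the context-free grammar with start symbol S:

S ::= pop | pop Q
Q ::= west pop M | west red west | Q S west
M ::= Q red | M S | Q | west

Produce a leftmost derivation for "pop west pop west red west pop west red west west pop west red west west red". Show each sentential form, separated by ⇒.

S ⇒ pop Q ⇒ pop west pop M ⇒ pop west pop Q red ⇒ pop west pop Q S west red ⇒ pop west pop Q S west S west red ⇒ pop west pop west red west S west S west red ⇒ pop west pop west red west pop Q west S west red ⇒ pop west pop west red west pop west red west west S west red ⇒ pop west pop west red west pop west red west west pop Q west red ⇒ pop west pop west red west pop west red west west pop west red west west red

S ⇒ pop Q   [S ::= pop Q]
pop Q ⇒ pop west pop M   [Q ::= west pop M]
pop west pop M ⇒ pop west pop Q red   [M ::= Q red]
pop west pop Q red ⇒ pop west pop Q S west red   [Q ::= Q S west]
pop west pop Q S west red ⇒ pop west pop Q S west S west red   [Q ::= Q S west]
pop west pop Q S west S west red ⇒ pop west pop west red west S west S west red   [Q ::= west red west]
pop west pop west red west S west S west red ⇒ pop west pop west red west pop Q west S west red   [S ::= pop Q]
pop west pop west red west pop Q west S west red ⇒ pop west pop west red west pop west red west west S west red   [Q ::= west red west]
pop west pop west red west pop west red west west S west red ⇒ pop west pop west red west pop west red west west pop Q west red   [S ::= pop Q]
pop west pop west red west pop west red west west pop Q west red ⇒ pop west pop west red west pop west red west west pop west red west west red   [Q ::= west red west]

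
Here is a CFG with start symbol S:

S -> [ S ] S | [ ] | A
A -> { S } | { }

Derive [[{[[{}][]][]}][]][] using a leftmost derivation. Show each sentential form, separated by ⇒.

S ⇒ [S]S ⇒ [[S]S]S ⇒ [[A]S]S ⇒ [[{S}]S]S ⇒ [[{[S]S}]S]S ⇒ [[{[[S]S]S}]S]S ⇒ [[{[[A]S]S}]S]S ⇒ [[{[[{}]S]S}]S]S ⇒ [[{[[{}][]]S}]S]S ⇒ [[{[[{}][]][]}]S]S ⇒ [[{[[{}][]][]}][]]S ⇒ [[{[[{}][]][]}][]][]

S ⇒ [S]S   [S -> [ S ] S]
[S]S ⇒ [[S]S]S   [S -> [ S ] S]
[[S]S]S ⇒ [[A]S]S   [S -> A]
[[A]S]S ⇒ [[{S}]S]S   [A -> { S }]
[[{S}]S]S ⇒ [[{[S]S}]S]S   [S -> [ S ] S]
[[{[S]S}]S]S ⇒ [[{[[S]S]S}]S]S   [S -> [ S ] S]
[[{[[S]S]S}]S]S ⇒ [[{[[A]S]S}]S]S   [S -> A]
[[{[[A]S]S}]S]S ⇒ [[{[[{}]S]S}]S]S   [A -> { }]
[[{[[{}]S]S}]S]S ⇒ [[{[[{}][]]S}]S]S   [S -> [ ]]
[[{[[{}][]]S}]S]S ⇒ [[{[[{}][]][]}]S]S   [S -> [ ]]
[[{[[{}][]][]}]S]S ⇒ [[{[[{}][]][]}][]]S   [S -> [ ]]
[[{[[{}][]][]}][]]S ⇒ [[{[[{}][]][]}][]][]   [S -> [ ]]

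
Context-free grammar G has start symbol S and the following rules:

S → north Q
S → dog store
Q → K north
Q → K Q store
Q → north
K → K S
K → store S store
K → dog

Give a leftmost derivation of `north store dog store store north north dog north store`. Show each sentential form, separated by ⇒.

S ⇒ north Q   [S → north Q]
north Q ⇒ north K Q store   [Q → K Q store]
north K Q store ⇒ north K S Q store   [K → K S]
north K S Q store ⇒ north store S store S Q store   [K → store S store]
north store S store S Q store ⇒ north store dog store store S Q store   [S → dog store]
north store dog store store S Q store ⇒ north store dog store store north Q Q store   [S → north Q]
north store dog store store north Q Q store ⇒ north store dog store store north north Q store   [Q → north]
north store dog store store north north Q store ⇒ north store dog store store north north K north store   [Q → K north]
north store dog store store north north K north store ⇒ north store dog store store north north dog north store   [K → dog]

S ⇒ north Q ⇒ north K Q store ⇒ north K S Q store ⇒ north store S store S Q store ⇒ north store dog store store S Q store ⇒ north store dog store store north Q Q store ⇒ north store dog store store north north Q store ⇒ north store dog store store north north K north store ⇒ north store dog store store north north dog north store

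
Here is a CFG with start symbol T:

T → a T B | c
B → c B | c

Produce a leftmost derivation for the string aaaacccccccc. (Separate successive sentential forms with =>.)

T => aTB   [T → a T B]
aTB => aaTBB   [T → a T B]
aaTBB => aaaTBBB   [T → a T B]
aaaTBBB => aaaaTBBBB   [T → a T B]
aaaaTBBBB => aaaacBBBB   [T → c]
aaaacBBBB => aaaaccBBBB   [B → c B]
aaaaccBBBB => aaaacccBBBB   [B → c B]
aaaacccBBBB => aaaaccccBBBB   [B → c B]
aaaaccccBBBB => aaaacccccBBB   [B → c]
aaaacccccBBB => aaaaccccccBB   [B → c]
aaaaccccccBB => aaaacccccccB   [B → c]
aaaacccccccB => aaaacccccccc   [B → c]

T=>aTB=>aaTBB=>aaaTBBB=>aaaaTBBBB=>aaaacBBBB=>aaaaccBBBB=>aaaacccBBBB=>aaaaccccBBBB=>aaaacccccBBB=>aaaaccccccBB=>aaaacccccccB=>aaaacccccccc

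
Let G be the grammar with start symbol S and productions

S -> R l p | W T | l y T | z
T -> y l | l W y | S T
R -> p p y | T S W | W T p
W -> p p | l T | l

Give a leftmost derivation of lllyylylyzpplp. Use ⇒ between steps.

S ⇒ Rlp ⇒ TSWlp ⇒ lWySWlp ⇒ llTySWlp ⇒ llSTySWlp ⇒ lllyTTySWlp ⇒ lllyylTySWlp ⇒ lllyylylySWlp ⇒ lllyylylyzWlp ⇒ lllyylylyzpplp

S ⇒ Rlp   [S -> R l p]
Rlp ⇒ TSWlp   [R -> T S W]
TSWlp ⇒ lWySWlp   [T -> l W y]
lWySWlp ⇒ llTySWlp   [W -> l T]
llTySWlp ⇒ llSTySWlp   [T -> S T]
llSTySWlp ⇒ lllyTTySWlp   [S -> l y T]
lllyTTySWlp ⇒ lllyylTySWlp   [T -> y l]
lllyylTySWlp ⇒ lllyylylySWlp   [T -> y l]
lllyylylySWlp ⇒ lllyylylyzWlp   [S -> z]
lllyylylyzWlp ⇒ lllyylylyzpplp   [W -> p p]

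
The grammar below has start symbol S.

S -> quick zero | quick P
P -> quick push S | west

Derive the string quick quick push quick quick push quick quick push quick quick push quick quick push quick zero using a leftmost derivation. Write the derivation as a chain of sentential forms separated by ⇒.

S ⇒ quick P   [S -> quick P]
quick P ⇒ quick quick push S   [P -> quick push S]
quick quick push S ⇒ quick quick push quick P   [S -> quick P]
quick quick push quick P ⇒ quick quick push quick quick push S   [P -> quick push S]
quick quick push quick quick push S ⇒ quick quick push quick quick push quick P   [S -> quick P]
quick quick push quick quick push quick P ⇒ quick quick push quick quick push quick quick push S   [P -> quick push S]
quick quick push quick quick push quick quick push S ⇒ quick quick push quick quick push quick quick push quick P   [S -> quick P]
quick quick push quick quick push quick quick push quick P ⇒ quick quick push quick quick push quick quick push quick quick push S   [P -> quick push S]
quick quick push quick quick push quick quick push quick quick push S ⇒ quick quick push quick quick push quick quick push quick quick push quick P   [S -> quick P]
quick quick push quick quick push quick quick push quick quick push quick P ⇒ quick quick push quick quick push quick quick push quick quick push quick quick push S   [P -> quick push S]
quick quick push quick quick push quick quick push quick quick push quick quick push S ⇒ quick quick push quick quick push quick quick push quick quick push quick quick push quick zero   [S -> quick zero]

S ⇒ quick P ⇒ quick quick push S ⇒ quick quick push quick P ⇒ quick quick push quick quick push S ⇒ quick quick push quick quick push quick P ⇒ quick quick push quick quick push quick quick push S ⇒ quick quick push quick quick push quick quick push quick P ⇒ quick quick push quick quick push quick quick push quick quick push S ⇒ quick quick push quick quick push quick quick push quick quick push quick P ⇒ quick quick push quick quick push quick quick push quick quick push quick quick push S ⇒ quick quick push quick quick push quick quick push quick quick push quick quick push quick zero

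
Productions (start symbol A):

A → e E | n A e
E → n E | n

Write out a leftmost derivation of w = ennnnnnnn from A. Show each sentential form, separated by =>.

A => eE => enE => ennE => ennnE => ennnnE => ennnnnE => ennnnnnE => ennnnnnnE => ennnnnnnn

A => eE   [A → e E]
eE => enE   [E → n E]
enE => ennE   [E → n E]
ennE => ennnE   [E → n E]
ennnE => ennnnE   [E → n E]
ennnnE => ennnnnE   [E → n E]
ennnnnE => ennnnnnE   [E → n E]
ennnnnnE => ennnnnnnE   [E → n E]
ennnnnnnE => ennnnnnnn   [E → n]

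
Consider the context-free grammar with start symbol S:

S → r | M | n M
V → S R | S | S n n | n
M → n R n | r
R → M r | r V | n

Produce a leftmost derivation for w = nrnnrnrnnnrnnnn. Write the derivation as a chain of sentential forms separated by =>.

S => M => nRn => nrVn => nrSnnn => nrMnnn => nrnRnnnn => nrnMrnnnn => nrnnRnrnnnn => nrnnrVnrnnnn => nrnnrSnnnrnnnn => nrnnrnMnnnrnnnn => nrnnrnrnnnrnnnn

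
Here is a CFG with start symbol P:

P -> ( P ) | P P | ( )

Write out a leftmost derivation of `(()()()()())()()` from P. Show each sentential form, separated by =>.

P => PP => PPP => (P)PP => (PP)PP => (PPP)PP => (PPPP)PP => (()PPP)PP => (()()PP)PP => (()()()P)PP => (()()()PP)PP => (()()()()P)PP => (()()()()())PP => (()()()()())()P => (()()()()())()()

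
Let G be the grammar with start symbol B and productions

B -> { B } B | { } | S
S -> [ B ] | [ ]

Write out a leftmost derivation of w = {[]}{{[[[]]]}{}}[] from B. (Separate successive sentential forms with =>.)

B=>{B}B=>{S}B=>{[]}B=>{[]}{B}B=>{[]}{{B}B}B=>{[]}{{S}B}B=>{[]}{{[B]}B}B=>{[]}{{[S]}B}B=>{[]}{{[[B]]}B}B=>{[]}{{[[S]]}B}B=>{[]}{{[[[]]]}B}B=>{[]}{{[[[]]]}{}}B=>{[]}{{[[[]]]}{}}S=>{[]}{{[[[]]]}{}}[]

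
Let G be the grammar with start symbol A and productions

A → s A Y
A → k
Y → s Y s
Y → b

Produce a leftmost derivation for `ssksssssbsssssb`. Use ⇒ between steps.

A ⇒ sAY ⇒ ssAYY ⇒ sskYY ⇒ ssksYsY ⇒ sskssYssY ⇒ ssksssYsssY ⇒ sskssssYssssY ⇒ ssksssssYsssssY ⇒ ssksssssbsssssY ⇒ ssksssssbsssssb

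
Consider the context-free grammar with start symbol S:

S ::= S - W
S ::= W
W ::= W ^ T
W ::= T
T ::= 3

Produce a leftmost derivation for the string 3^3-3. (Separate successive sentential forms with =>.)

S=>S-W=>W-W=>W^T-W=>T^T-W=>3^T-W=>3^3-W=>3^3-T=>3^3-3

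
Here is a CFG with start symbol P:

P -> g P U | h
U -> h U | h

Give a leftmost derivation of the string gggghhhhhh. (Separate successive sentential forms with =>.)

P => gPU => ggPUU => gggPUUU => ggggPUUUU => gggghUUUU => gggghhUUU => gggghhhUU => gggghhhhUU => gggghhhhhU => gggghhhhhh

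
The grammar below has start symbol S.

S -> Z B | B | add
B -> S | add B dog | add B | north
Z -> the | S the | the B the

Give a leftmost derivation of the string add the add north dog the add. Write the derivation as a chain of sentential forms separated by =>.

S => Z B   [S -> Z B]
Z B => S the B   [Z -> S the]
S the B => Z B the B   [S -> Z B]
Z B the B => S the B the B   [Z -> S the]
S the B the B => add the B the B   [S -> add]
add the B the B => add the add B dog the B   [B -> add B dog]
add the add B dog the B => add the add north dog the B   [B -> north]
add the add north dog the B => add the add north dog the S   [B -> S]
add the add north dog the S => add the add north dog the add   [S -> add]

S => Z B => S the B => Z B the B => S the B the B => add the B the B => add the add B dog the B => add the add north dog the B => add the add north dog the S => add the add north dog the add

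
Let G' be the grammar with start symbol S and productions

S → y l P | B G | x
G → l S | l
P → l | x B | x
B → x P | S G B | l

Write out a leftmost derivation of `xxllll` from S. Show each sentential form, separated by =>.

S => BG => SGBG => BGGBG => xPGGBG => xxGGBG => xxlGBG => xxllBG => xxlllG => xxllll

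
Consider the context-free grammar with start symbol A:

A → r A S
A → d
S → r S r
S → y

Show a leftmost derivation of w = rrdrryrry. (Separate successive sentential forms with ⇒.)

A ⇒ rAS ⇒ rrASS ⇒ rrdSS ⇒ rrdrSrS ⇒ rrdrrSrrS ⇒ rrdrryrrS ⇒ rrdrryrry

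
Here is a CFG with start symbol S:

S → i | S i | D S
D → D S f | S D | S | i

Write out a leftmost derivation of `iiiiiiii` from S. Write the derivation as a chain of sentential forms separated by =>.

S => Si => DSi => iSi => iDSi => iSDSi => iSiDSi => iDSiDSi => iiSiDSi => iiiiDSi => iiiiiSi => iiiiiSii => iiiiiiii

S => Si   [S → S i]
Si => DSi   [S → D S]
DSi => iSi   [D → i]
iSi => iDSi   [S → D S]
iDSi => iSDSi   [D → S D]
iSDSi => iSiDSi   [S → S i]
iSiDSi => iDSiDSi   [S → D S]
iDSiDSi => iiSiDSi   [D → i]
iiSiDSi => iiiiDSi   [S → i]
iiiiDSi => iiiiiSi   [D → i]
iiiiiSi => iiiiiSii   [S → S i]
iiiiiSii => iiiiiiii   [S → i]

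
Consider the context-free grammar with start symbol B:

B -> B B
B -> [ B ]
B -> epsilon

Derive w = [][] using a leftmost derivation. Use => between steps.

B => BB   [B -> B B]
BB => [B]B   [B -> [ B ]]
[B]B => []B   [B -> epsilon]
[]B => [][B]   [B -> [ B ]]
[][B] => [][]   [B -> epsilon]

B => BB => [B]B => []B => [][B] => [][]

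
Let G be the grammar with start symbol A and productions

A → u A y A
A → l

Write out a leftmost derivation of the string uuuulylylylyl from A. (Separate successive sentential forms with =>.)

A=>uAyA=>uuAyAyA=>uuuAyAyAyA=>uuuuAyAyAyAyA=>uuuulyAyAyAyA=>uuuulylyAyAyA=>uuuulylylyAyA=>uuuulylylylyA=>uuuulylylylyl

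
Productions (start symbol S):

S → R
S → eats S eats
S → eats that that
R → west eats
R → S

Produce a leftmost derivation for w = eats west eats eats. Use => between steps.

S => eats S eats   [S → eats S eats]
eats S eats => eats R eats   [S → R]
eats R eats => eats west eats eats   [R → west eats]

S => eats S eats => eats R eats => eats west eats eats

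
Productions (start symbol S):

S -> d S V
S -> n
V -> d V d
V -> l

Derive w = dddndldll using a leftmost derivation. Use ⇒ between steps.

S ⇒ dSV   [S -> d S V]
dSV ⇒ ddSVV   [S -> d S V]
ddSVV ⇒ dddSVVV   [S -> d S V]
dddSVVV ⇒ dddnVVV   [S -> n]
dddnVVV ⇒ dddndVdVV   [V -> d V d]
dddndVdVV ⇒ dddndldVV   [V -> l]
dddndldVV ⇒ dddndldlV   [V -> l]
dddndldlV ⇒ dddndldll   [V -> l]

S⇒dSV⇒ddSVV⇒dddSVVV⇒dddnVVV⇒dddndVdVV⇒dddndldVV⇒dddndldlV⇒dddndldll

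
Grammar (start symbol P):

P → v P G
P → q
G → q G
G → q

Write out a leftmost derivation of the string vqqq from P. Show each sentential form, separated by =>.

P => vPG   [P → v P G]
vPG => vqG   [P → q]
vqG => vqqG   [G → q G]
vqqG => vqqq   [G → q]

P=>vPG=>vqG=>vqqG=>vqqq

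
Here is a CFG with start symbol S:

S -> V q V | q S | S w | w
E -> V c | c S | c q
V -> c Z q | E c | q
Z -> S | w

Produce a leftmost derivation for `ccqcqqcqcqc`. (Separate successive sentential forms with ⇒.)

S ⇒ VqV ⇒ EcqV ⇒ cScqV ⇒ cVqVcqV ⇒ cEcqVcqV ⇒ ccqcqVcqV ⇒ ccqcqqcqV ⇒ ccqcqqcqEc ⇒ ccqcqqcqcqc

S ⇒ VqV   [S -> V q V]
VqV ⇒ EcqV   [V -> E c]
EcqV ⇒ cScqV   [E -> c S]
cScqV ⇒ cVqVcqV   [S -> V q V]
cVqVcqV ⇒ cEcqVcqV   [V -> E c]
cEcqVcqV ⇒ ccqcqVcqV   [E -> c q]
ccqcqVcqV ⇒ ccqcqqcqV   [V -> q]
ccqcqqcqV ⇒ ccqcqqcqEc   [V -> E c]
ccqcqqcqEc ⇒ ccqcqqcqcqc   [E -> c q]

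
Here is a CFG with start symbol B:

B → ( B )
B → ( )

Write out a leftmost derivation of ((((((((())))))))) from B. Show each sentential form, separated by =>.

B => (B)   [B → ( B )]
(B) => ((B))   [B → ( B )]
((B)) => (((B)))   [B → ( B )]
(((B))) => ((((B))))   [B → ( B )]
((((B)))) => (((((B)))))   [B → ( B )]
(((((B))))) => ((((((B))))))   [B → ( B )]
((((((B)))))) => (((((((B)))))))   [B → ( B )]
(((((((B))))))) => ((((((((B))))))))   [B → ( B )]
((((((((B)))))))) => ((((((((()))))))))   [B → ( )]

B => (B) => ((B)) => (((B))) => ((((B)))) => (((((B))))) => ((((((B)))))) => (((((((B))))))) => ((((((((B)))))))) => ((((((((()))))))))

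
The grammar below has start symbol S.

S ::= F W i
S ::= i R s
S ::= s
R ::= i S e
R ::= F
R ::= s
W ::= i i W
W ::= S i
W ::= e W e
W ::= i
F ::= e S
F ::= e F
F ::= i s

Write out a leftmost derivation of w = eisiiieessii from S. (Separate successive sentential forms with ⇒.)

S ⇒ FWi ⇒ eFWi ⇒ eisWi ⇒ eisiiWi ⇒ eisiiSii ⇒ eisiiiRsii ⇒ eisiiiFsii ⇒ eisiiieFsii ⇒ eisiiieeSsii ⇒ eisiiieessii

S ⇒ FWi   [S ::= F W i]
FWi ⇒ eFWi   [F ::= e F]
eFWi ⇒ eisWi   [F ::= i s]
eisWi ⇒ eisiiWi   [W ::= i i W]
eisiiWi ⇒ eisiiSii   [W ::= S i]
eisiiSii ⇒ eisiiiRsii   [S ::= i R s]
eisiiiRsii ⇒ eisiiiFsii   [R ::= F]
eisiiiFsii ⇒ eisiiieFsii   [F ::= e F]
eisiiieFsii ⇒ eisiiieeSsii   [F ::= e S]
eisiiieeSsii ⇒ eisiiieessii   [S ::= s]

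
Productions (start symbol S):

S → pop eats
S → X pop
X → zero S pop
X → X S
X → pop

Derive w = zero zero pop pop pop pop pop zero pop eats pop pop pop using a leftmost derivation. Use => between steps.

S => X pop => X S pop => zero S pop S pop => zero X pop pop S pop => zero zero S pop pop pop S pop => zero zero X pop pop pop pop S pop => zero zero pop pop pop pop pop S pop => zero zero pop pop pop pop pop X pop pop => zero zero pop pop pop pop pop zero S pop pop pop => zero zero pop pop pop pop pop zero pop eats pop pop pop

S => X pop   [S → X pop]
X pop => X S pop   [X → X S]
X S pop => zero S pop S pop   [X → zero S pop]
zero S pop S pop => zero X pop pop S pop   [S → X pop]
zero X pop pop S pop => zero zero S pop pop pop S pop   [X → zero S pop]
zero zero S pop pop pop S pop => zero zero X pop pop pop pop S pop   [S → X pop]
zero zero X pop pop pop pop S pop => zero zero pop pop pop pop pop S pop   [X → pop]
zero zero pop pop pop pop pop S pop => zero zero pop pop pop pop pop X pop pop   [S → X pop]
zero zero pop pop pop pop pop X pop pop => zero zero pop pop pop pop pop zero S pop pop pop   [X → zero S pop]
zero zero pop pop pop pop pop zero S pop pop pop => zero zero pop pop pop pop pop zero pop eats pop pop pop   [S → pop eats]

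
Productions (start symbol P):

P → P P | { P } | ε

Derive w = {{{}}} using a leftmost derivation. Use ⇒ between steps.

P ⇒ {P}   [P → { P }]
{P} ⇒ {{P}}   [P → { P }]
{{P}} ⇒ {{PP}}   [P → P P]
{{PP}} ⇒ {{PPP}}   [P → P P]
{{PPP}} ⇒ {{{P}PP}}   [P → { P }]
{{{P}PP}} ⇒ {{{}PP}}   [P → ε]
{{{}PP}} ⇒ {{{}P}}   [P → ε]
{{{}P}} ⇒ {{{}}}   [P → ε]

P ⇒ {P} ⇒ {{P}} ⇒ {{PP}} ⇒ {{PPP}} ⇒ {{{P}PP}} ⇒ {{{}PP}} ⇒ {{{}P}} ⇒ {{{}}}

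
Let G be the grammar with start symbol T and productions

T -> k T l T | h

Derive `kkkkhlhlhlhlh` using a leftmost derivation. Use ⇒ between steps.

T ⇒ kTlT ⇒ kkTlTlT ⇒ kkkTlTlTlT ⇒ kkkkTlTlTlTlT ⇒ kkkkhlTlTlTlT ⇒ kkkkhlhlTlTlT ⇒ kkkkhlhlhlTlT ⇒ kkkkhlhlhlhlT ⇒ kkkkhlhlhlhlh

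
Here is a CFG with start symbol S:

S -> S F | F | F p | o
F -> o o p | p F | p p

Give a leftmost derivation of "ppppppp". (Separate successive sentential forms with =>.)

S => Fp => pFp => ppFp => pppFp => ppppFp => ppppppp

S => Fp   [S -> F p]
Fp => pFp   [F -> p F]
pFp => ppFp   [F -> p F]
ppFp => pppFp   [F -> p F]
pppFp => ppppFp   [F -> p F]
ppppFp => ppppppp   [F -> p p]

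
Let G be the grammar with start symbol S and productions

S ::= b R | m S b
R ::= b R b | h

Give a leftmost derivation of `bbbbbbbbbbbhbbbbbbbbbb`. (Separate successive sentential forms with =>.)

S => bR => bbRb => bbbRbb => bbbbRbbb => bbbbbRbbbb => bbbbbbRbbbbb => bbbbbbbRbbbbbb => bbbbbbbbRbbbbbbb => bbbbbbbbbRbbbbbbbb => bbbbbbbbbbRbbbbbbbbb => bbbbbbbbbbbRbbbbbbbbbb => bbbbbbbbbbbhbbbbbbbbbb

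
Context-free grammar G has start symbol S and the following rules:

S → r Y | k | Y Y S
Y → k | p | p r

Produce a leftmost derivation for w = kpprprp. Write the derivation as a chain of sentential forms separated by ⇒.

S ⇒ YYS   [S → Y Y S]
YYS ⇒ kYS   [Y → k]
kYS ⇒ kpS   [Y → p]
kpS ⇒ kpYYS   [S → Y Y S]
kpYYS ⇒ kpprYS   [Y → p r]
kpprYS ⇒ kpprpS   [Y → p]
kpprpS ⇒ kpprprY   [S → r Y]
kpprprY ⇒ kpprprp   [Y → p]

S ⇒ YYS ⇒ kYS ⇒ kpS ⇒ kpYYS ⇒ kpprYS ⇒ kpprpS ⇒ kpprprY ⇒ kpprprp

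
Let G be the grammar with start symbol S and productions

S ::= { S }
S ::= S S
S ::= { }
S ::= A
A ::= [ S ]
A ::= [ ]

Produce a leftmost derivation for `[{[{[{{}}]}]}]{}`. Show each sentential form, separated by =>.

S => SS   [S ::= S S]
SS => AS   [S ::= A]
AS => [S]S   [A ::= [ S ]]
[S]S => [{S}]S   [S ::= { S }]
[{S}]S => [{A}]S   [S ::= A]
[{A}]S => [{[S]}]S   [A ::= [ S ]]
[{[S]}]S => [{[{S}]}]S   [S ::= { S }]
[{[{S}]}]S => [{[{A}]}]S   [S ::= A]
[{[{A}]}]S => [{[{[S]}]}]S   [A ::= [ S ]]
[{[{[S]}]}]S => [{[{[{S}]}]}]S   [S ::= { S }]
[{[{[{S}]}]}]S => [{[{[{{}}]}]}]S   [S ::= { }]
[{[{[{{}}]}]}]S => [{[{[{{}}]}]}]{}   [S ::= { }]

S => SS => AS => [S]S => [{S}]S => [{A}]S => [{[S]}]S => [{[{S}]}]S => [{[{A}]}]S => [{[{[S]}]}]S => [{[{[{S}]}]}]S => [{[{[{{}}]}]}]S => [{[{[{{}}]}]}]{}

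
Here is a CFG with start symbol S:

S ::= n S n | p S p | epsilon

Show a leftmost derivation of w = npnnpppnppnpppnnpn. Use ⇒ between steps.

S ⇒ nSn   [S ::= n S n]
nSn ⇒ npSpn   [S ::= p S p]
npSpn ⇒ npnSnpn   [S ::= n S n]
npnSnpn ⇒ npnnSnnpn   [S ::= n S n]
npnnSnnpn ⇒ npnnpSpnnpn   [S ::= p S p]
npnnpSpnnpn ⇒ npnnppSppnnpn   [S ::= p S p]
npnnppSppnnpn ⇒ npnnpppSpppnnpn   [S ::= p S p]
npnnpppSpppnnpn ⇒ npnnpppnSnpppnnpn   [S ::= n S n]
npnnpppnSnpppnnpn ⇒ npnnpppnpSpnpppnnpn   [S ::= p S p]
npnnpppnpSpnpppnnpn ⇒ npnnpppnppnpppnnpn   [S ::= epsilon]

S⇒nSn⇒npSpn⇒npnSnpn⇒npnnSnnpn⇒npnnpSpnnpn⇒npnnppSppnnpn⇒npnnpppSpppnnpn⇒npnnpppnSnpppnnpn⇒npnnpppnpSpnpppnnpn⇒npnnpppnppnpppnnpn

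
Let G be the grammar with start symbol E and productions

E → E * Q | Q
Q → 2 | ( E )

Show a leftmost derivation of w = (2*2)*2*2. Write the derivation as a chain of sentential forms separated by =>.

E => E*Q => E*Q*Q => Q*Q*Q => (E)*Q*Q => (E*Q)*Q*Q => (Q*Q)*Q*Q => (2*Q)*Q*Q => (2*2)*Q*Q => (2*2)*2*Q => (2*2)*2*2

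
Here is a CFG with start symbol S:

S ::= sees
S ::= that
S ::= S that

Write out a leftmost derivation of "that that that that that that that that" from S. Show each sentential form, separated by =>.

S => S that   [S ::= S that]
S that => S that that   [S ::= S that]
S that that => S that that that   [S ::= S that]
S that that that => S that that that that   [S ::= S that]
S that that that that => S that that that that that   [S ::= S that]
S that that that that that => S that that that that that that   [S ::= S that]
S that that that that that that => S that that that that that that that   [S ::= S that]
S that that that that that that that => that that that that that that that that   [S ::= that]

S => S that => S that that => S that that that => S that that that that => S that that that that that => S that that that that that that => S that that that that that that that => that that that that that that that that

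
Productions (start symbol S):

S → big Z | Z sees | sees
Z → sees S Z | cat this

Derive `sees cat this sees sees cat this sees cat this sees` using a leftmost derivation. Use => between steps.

S => Z sees => sees S Z sees => sees Z sees Z sees => sees cat this sees Z sees => sees cat this sees sees S Z sees => sees cat this sees sees Z sees Z sees => sees cat this sees sees cat this sees Z sees => sees cat this sees sees cat this sees cat this sees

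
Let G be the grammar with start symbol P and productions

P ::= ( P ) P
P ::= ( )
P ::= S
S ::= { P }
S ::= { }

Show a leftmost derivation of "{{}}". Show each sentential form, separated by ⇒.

P ⇒ S   [P ::= S]
S ⇒ {P}   [S ::= { P }]
{P} ⇒ {S}   [P ::= S]
{S} ⇒ {{}}   [S ::= { }]

P ⇒ S ⇒ {P} ⇒ {S} ⇒ {{}}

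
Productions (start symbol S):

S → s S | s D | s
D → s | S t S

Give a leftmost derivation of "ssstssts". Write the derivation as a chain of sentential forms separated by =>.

S => sD   [S → s D]
sD => sStS   [D → S t S]
sStS => ssDtS   [S → s D]
ssDtS => ssStStS   [D → S t S]
ssStStS => ssstStS   [S → s]
ssstStS => ssstsDtS   [S → s D]
ssstsDtS => ssstsstS   [D → s]
ssstsstS => ssstssts   [S → s]

S => sD => sStS => ssDtS => ssStStS => ssstStS => ssstsDtS => ssstsstS => ssstssts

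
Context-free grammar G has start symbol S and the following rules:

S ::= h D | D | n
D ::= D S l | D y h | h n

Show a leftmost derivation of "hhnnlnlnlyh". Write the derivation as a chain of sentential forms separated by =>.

S => hD   [S ::= h D]
hD => hDyh   [D ::= D y h]
hDyh => hDSlyh   [D ::= D S l]
hDSlyh => hDSlSlyh   [D ::= D S l]
hDSlSlyh => hDSlSlSlyh   [D ::= D S l]
hDSlSlSlyh => hhnSlSlSlyh   [D ::= h n]
hhnSlSlSlyh => hhnnlSlSlyh   [S ::= n]
hhnnlSlSlyh => hhnnlnlSlyh   [S ::= n]
hhnnlnlSlyh => hhnnlnlnlyh   [S ::= n]

S=>hD=>hDyh=>hDSlyh=>hDSlSlyh=>hDSlSlSlyh=>hhnSlSlSlyh=>hhnnlSlSlyh=>hhnnlnlSlyh=>hhnnlnlnlyh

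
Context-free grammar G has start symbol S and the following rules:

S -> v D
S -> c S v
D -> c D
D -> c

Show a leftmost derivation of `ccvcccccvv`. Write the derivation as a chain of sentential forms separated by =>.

S => cSv => ccSvv => ccvDvv => ccvcDvv => ccvccDvv => ccvcccDvv => ccvccccDvv => ccvcccccvv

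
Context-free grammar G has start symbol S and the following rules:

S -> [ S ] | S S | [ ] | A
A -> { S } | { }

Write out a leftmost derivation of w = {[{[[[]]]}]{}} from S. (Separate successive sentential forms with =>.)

S => A => {S} => {SS} => {[S]S} => {[A]S} => {[{S}]S} => {[{[S]}]S} => {[{[[S]]}]S} => {[{[[[]]]}]S} => {[{[[[]]]}]A} => {[{[[[]]]}]{}}

S => A   [S -> A]
A => {S}   [A -> { S }]
{S} => {SS}   [S -> S S]
{SS} => {[S]S}   [S -> [ S ]]
{[S]S} => {[A]S}   [S -> A]
{[A]S} => {[{S}]S}   [A -> { S }]
{[{S}]S} => {[{[S]}]S}   [S -> [ S ]]
{[{[S]}]S} => {[{[[S]]}]S}   [S -> [ S ]]
{[{[[S]]}]S} => {[{[[[]]]}]S}   [S -> [ ]]
{[{[[[]]]}]S} => {[{[[[]]]}]A}   [S -> A]
{[{[[[]]]}]A} => {[{[[[]]]}]{}}   [A -> { }]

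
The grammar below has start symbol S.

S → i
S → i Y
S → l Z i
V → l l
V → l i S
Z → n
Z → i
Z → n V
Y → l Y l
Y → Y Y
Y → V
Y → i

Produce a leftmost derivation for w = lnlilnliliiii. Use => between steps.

S => lZi   [S → l Z i]
lZi => lnVi   [Z → n V]
lnVi => lnliSi   [V → l i S]
lnliSi => lnlilZii   [S → l Z i]
lnlilZii => lnlilnVii   [Z → n V]
lnlilnVii => lnlilnliSii   [V → l i S]
lnlilnliSii => lnlilnlilZiii   [S → l Z i]
lnlilnlilZiii => lnlilnliliiii   [Z → i]

S=>lZi=>lnVi=>lnliSi=>lnlilZii=>lnlilnVii=>lnlilnliSii=>lnlilnlilZiii=>lnlilnliliiii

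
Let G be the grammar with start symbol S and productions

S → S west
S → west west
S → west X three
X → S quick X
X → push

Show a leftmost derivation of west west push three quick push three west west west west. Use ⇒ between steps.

S ⇒ S west ⇒ S west west ⇒ S west west west ⇒ S west west west west ⇒ west X three west west west west ⇒ west S quick X three west west west west ⇒ west west X three quick X three west west west west ⇒ west west push three quick X three west west west west ⇒ west west push three quick push three west west west west

S ⇒ S west   [S → S west]
S west ⇒ S west west   [S → S west]
S west west ⇒ S west west west   [S → S west]
S west west west ⇒ S west west west west   [S → S west]
S west west west west ⇒ west X three west west west west   [S → west X three]
west X three west west west west ⇒ west S quick X three west west west west   [X → S quick X]
west S quick X three west west west west ⇒ west west X three quick X three west west west west   [S → west X three]
west west X three quick X three west west west west ⇒ west west push three quick X three west west west west   [X → push]
west west push three quick X three west west west west ⇒ west west push three quick push three west west west west   [X → push]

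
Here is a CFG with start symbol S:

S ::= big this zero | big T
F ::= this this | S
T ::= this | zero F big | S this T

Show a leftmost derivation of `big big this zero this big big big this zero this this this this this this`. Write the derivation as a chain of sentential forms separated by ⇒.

S ⇒ big T ⇒ big S this T ⇒ big big this zero this T ⇒ big big this zero this S this T ⇒ big big this zero this big T this T ⇒ big big this zero this big S this T this T ⇒ big big this zero this big big T this T this T ⇒ big big this zero this big big S this T this T this T ⇒ big big this zero this big big big this zero this T this T this T ⇒ big big this zero this big big big this zero this this this T this T ⇒ big big this zero this big big big this zero this this this this this T ⇒ big big this zero this big big big this zero this this this this this this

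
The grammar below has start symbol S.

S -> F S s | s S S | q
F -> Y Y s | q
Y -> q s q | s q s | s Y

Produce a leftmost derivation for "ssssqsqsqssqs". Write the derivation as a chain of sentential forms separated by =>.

S => FSs   [S -> F S s]
FSs => YYsSs   [F -> Y Y s]
YYsSs => sYYsSs   [Y -> s Y]
sYYsSs => ssYYsSs   [Y -> s Y]
ssYYsSs => sssYYsSs   [Y -> s Y]
sssYYsSs => ssssYYsSs   [Y -> s Y]
ssssYYsSs => ssssqsqYsSs   [Y -> q s q]
ssssqsqYsSs => ssssqsqsqssSs   [Y -> s q s]
ssssqsqsqssSs => ssssqsqsqssqs   [S -> q]

S => FSs => YYsSs => sYYsSs => ssYYsSs => sssYYsSs => ssssYYsSs => ssssqsqYsSs => ssssqsqsqssSs => ssssqsqsqssqs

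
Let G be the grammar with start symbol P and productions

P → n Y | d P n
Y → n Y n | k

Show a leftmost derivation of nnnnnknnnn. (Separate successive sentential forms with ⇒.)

P ⇒ nY   [P → n Y]
nY ⇒ nnYn   [Y → n Y n]
nnYn ⇒ nnnYnn   [Y → n Y n]
nnnYnn ⇒ nnnnYnnn   [Y → n Y n]
nnnnYnnn ⇒ nnnnnYnnnn   [Y → n Y n]
nnnnnYnnnn ⇒ nnnnnknnnn   [Y → k]

P ⇒ nY ⇒ nnYn ⇒ nnnYnn ⇒ nnnnYnnn ⇒ nnnnnYnnnn ⇒ nnnnnknnnn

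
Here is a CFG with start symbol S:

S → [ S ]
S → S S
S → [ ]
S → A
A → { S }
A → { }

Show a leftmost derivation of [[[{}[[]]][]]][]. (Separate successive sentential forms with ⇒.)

S ⇒ SS   [S → S S]
SS ⇒ [S]S   [S → [ S ]]
[S]S ⇒ [[S]]S   [S → [ S ]]
[[S]]S ⇒ [[SS]]S   [S → S S]
[[SS]]S ⇒ [[[S]S]]S   [S → [ S ]]
[[[S]S]]S ⇒ [[[SS]S]]S   [S → S S]
[[[SS]S]]S ⇒ [[[AS]S]]S   [S → A]
[[[AS]S]]S ⇒ [[[{}S]S]]S   [A → { }]
[[[{}S]S]]S ⇒ [[[{}[S]]S]]S   [S → [ S ]]
[[[{}[S]]S]]S ⇒ [[[{}[[]]]S]]S   [S → [ ]]
[[[{}[[]]]S]]S ⇒ [[[{}[[]]][]]]S   [S → [ ]]
[[[{}[[]]][]]]S ⇒ [[[{}[[]]][]]][]   [S → [ ]]

S ⇒ SS ⇒ [S]S ⇒ [[S]]S ⇒ [[SS]]S ⇒ [[[S]S]]S ⇒ [[[SS]S]]S ⇒ [[[AS]S]]S ⇒ [[[{}S]S]]S ⇒ [[[{}[S]]S]]S ⇒ [[[{}[[]]]S]]S ⇒ [[[{}[[]]][]]]S ⇒ [[[{}[[]]][]]][]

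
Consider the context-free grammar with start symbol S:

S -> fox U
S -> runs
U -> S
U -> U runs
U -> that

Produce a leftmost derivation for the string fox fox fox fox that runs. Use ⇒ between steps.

S ⇒ fox U   [S -> fox U]
fox U ⇒ fox S   [U -> S]
fox S ⇒ fox fox U   [S -> fox U]
fox fox U ⇒ fox fox U runs   [U -> U runs]
fox fox U runs ⇒ fox fox S runs   [U -> S]
fox fox S runs ⇒ fox fox fox U runs   [S -> fox U]
fox fox fox U runs ⇒ fox fox fox S runs   [U -> S]
fox fox fox S runs ⇒ fox fox fox fox U runs   [S -> fox U]
fox fox fox fox U runs ⇒ fox fox fox fox that runs   [U -> that]

S ⇒ fox U ⇒ fox S ⇒ fox fox U ⇒ fox fox U runs ⇒ fox fox S runs ⇒ fox fox fox U runs ⇒ fox fox fox S runs ⇒ fox fox fox fox U runs ⇒ fox fox fox fox that runs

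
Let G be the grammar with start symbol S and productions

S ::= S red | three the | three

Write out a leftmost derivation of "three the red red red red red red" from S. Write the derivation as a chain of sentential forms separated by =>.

S => S red => S red red => S red red red => S red red red red => S red red red red red => S red red red red red red => three the red red red red red red

S => S red   [S ::= S red]
S red => S red red   [S ::= S red]
S red red => S red red red   [S ::= S red]
S red red red => S red red red red   [S ::= S red]
S red red red red => S red red red red red   [S ::= S red]
S red red red red red => S red red red red red red   [S ::= S red]
S red red red red red red => three the red red red red red red   [S ::= three the]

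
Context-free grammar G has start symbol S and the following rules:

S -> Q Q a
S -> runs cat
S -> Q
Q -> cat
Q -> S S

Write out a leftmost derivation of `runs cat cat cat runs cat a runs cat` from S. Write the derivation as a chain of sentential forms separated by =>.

S => Q => S S => Q S => S S S => runs cat S S => runs cat Q Q a S => runs cat cat Q a S => runs cat cat S S a S => runs cat cat Q S a S => runs cat cat cat S a S => runs cat cat cat runs cat a S => runs cat cat cat runs cat a runs cat

S => Q   [S -> Q]
Q => S S   [Q -> S S]
S S => Q S   [S -> Q]
Q S => S S S   [Q -> S S]
S S S => runs cat S S   [S -> runs cat]
runs cat S S => runs cat Q Q a S   [S -> Q Q a]
runs cat Q Q a S => runs cat cat Q a S   [Q -> cat]
runs cat cat Q a S => runs cat cat S S a S   [Q -> S S]
runs cat cat S S a S => runs cat cat Q S a S   [S -> Q]
runs cat cat Q S a S => runs cat cat cat S a S   [Q -> cat]
runs cat cat cat S a S => runs cat cat cat runs cat a S   [S -> runs cat]
runs cat cat cat runs cat a S => runs cat cat cat runs cat a runs cat   [S -> runs cat]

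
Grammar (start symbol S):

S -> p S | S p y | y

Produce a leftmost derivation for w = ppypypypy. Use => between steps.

S=>Spy=>Spypy=>Spypypy=>pSpypypy=>ppSpypypy=>ppypypypy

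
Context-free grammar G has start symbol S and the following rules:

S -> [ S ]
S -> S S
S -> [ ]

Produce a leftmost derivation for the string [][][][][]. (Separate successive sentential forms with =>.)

S => SS   [S -> S S]
SS => SSS   [S -> S S]
SSS => SSSS   [S -> S S]
SSSS => []SSS   [S -> [ ]]
[]SSS => []SSSS   [S -> S S]
[]SSSS => [][]SSS   [S -> [ ]]
[][]SSS => [][][]SS   [S -> [ ]]
[][][]SS => [][][][]S   [S -> [ ]]
[][][][]S => [][][][][]   [S -> [ ]]

S => SS => SSS => SSSS => []SSS => []SSSS => [][]SSS => [][][]SS => [][][][]S => [][][][][]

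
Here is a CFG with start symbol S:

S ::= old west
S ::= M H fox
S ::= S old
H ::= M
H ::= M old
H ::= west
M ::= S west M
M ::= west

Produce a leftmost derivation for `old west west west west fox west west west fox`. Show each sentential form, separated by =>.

S => M H fox => S west M H fox => M H fox west M H fox => S west M H fox west M H fox => old west west M H fox west M H fox => old west west west H fox west M H fox => old west west west west fox west M H fox => old west west west west fox west west H fox => old west west west west fox west west west fox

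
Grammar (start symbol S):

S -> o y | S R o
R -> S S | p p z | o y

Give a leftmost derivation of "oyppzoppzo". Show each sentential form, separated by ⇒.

S⇒SRo⇒SRoRo⇒oyRoRo⇒oyppzoRo⇒oyppzoppzo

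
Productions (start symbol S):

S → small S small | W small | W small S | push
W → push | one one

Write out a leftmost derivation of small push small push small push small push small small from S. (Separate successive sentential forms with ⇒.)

S ⇒ small S small   [S → small S small]
small S small ⇒ small W small S small   [S → W small S]
small W small S small ⇒ small push small S small   [W → push]
small push small S small ⇒ small push small W small S small   [S → W small S]
small push small W small S small ⇒ small push small push small S small   [W → push]
small push small push small S small ⇒ small push small push small W small S small   [S → W small S]
small push small push small W small S small ⇒ small push small push small push small S small   [W → push]
small push small push small push small S small ⇒ small push small push small push small W small small   [S → W small]
small push small push small push small W small small ⇒ small push small push small push small push small small   [W → push]

S ⇒ small S small ⇒ small W small S small ⇒ small push small S small ⇒ small push small W small S small ⇒ small push small push small S small ⇒ small push small push small W small S small ⇒ small push small push small push small S small ⇒ small push small push small push small W small small ⇒ small push small push small push small push small small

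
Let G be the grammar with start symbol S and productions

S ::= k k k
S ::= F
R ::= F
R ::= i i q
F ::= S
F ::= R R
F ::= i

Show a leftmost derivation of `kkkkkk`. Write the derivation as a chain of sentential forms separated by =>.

S => F => RR => FR => SR => kkkR => kkkF => kkkS => kkkkkk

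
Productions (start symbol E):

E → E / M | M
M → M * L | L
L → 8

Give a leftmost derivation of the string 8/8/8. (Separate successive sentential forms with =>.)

E => E/M => E/M/M => M/M/M => L/M/M => 8/M/M => 8/L/M => 8/8/M => 8/8/L => 8/8/8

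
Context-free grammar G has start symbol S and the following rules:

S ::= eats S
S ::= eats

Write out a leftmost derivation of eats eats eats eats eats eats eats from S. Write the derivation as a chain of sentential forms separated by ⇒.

S ⇒ eats S ⇒ eats eats S ⇒ eats eats eats S ⇒ eats eats eats eats S ⇒ eats eats eats eats eats S ⇒ eats eats eats eats eats eats S ⇒ eats eats eats eats eats eats eats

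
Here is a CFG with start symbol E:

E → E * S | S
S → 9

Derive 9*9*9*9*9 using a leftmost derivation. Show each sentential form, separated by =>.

E => E*S => E*S*S => E*S*S*S => E*S*S*S*S => S*S*S*S*S => 9*S*S*S*S => 9*9*S*S*S => 9*9*9*S*S => 9*9*9*9*S => 9*9*9*9*9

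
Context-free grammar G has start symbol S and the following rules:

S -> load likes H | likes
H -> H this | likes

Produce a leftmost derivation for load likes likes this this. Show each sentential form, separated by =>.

S => load likes H => load likes H this => load likes H this this => load likes likes this this

S => load likes H   [S -> load likes H]
load likes H => load likes H this   [H -> H this]
load likes H this => load likes H this this   [H -> H this]
load likes H this this => load likes likes this this   [H -> likes]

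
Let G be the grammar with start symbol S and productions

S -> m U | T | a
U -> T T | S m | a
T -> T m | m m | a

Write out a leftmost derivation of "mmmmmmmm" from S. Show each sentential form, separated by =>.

S => mU   [S -> m U]
mU => mTT   [U -> T T]
mTT => mTmT   [T -> T m]
mTmT => mmmmT   [T -> m m]
mmmmT => mmmmTm   [T -> T m]
mmmmTm => mmmmTmm   [T -> T m]
mmmmTmm => mmmmmmmm   [T -> m m]

S => mU => mTT => mTmT => mmmmT => mmmmTm => mmmmTmm => mmmmmmmm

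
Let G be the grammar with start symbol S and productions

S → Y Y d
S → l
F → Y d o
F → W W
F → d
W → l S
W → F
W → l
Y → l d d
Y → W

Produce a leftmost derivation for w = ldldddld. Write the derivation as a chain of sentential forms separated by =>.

S => YYd => WYd => lSYd => lYYdYd => lWYdYd => lFYdYd => ldYdYd => ldldddYd => ldldddWd => ldldddld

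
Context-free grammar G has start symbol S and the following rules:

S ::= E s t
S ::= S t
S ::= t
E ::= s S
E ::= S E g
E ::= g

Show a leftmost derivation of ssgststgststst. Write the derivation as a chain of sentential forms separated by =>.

S => Est => sSst => sEstst => ssSstst => ssEststst => ssSEgststst => ssEstEgststst => ssgstEgststst => ssgstsSgststst => ssgststgststst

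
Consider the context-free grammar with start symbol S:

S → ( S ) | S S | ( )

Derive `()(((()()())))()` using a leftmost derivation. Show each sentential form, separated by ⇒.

S⇒SS⇒SSS⇒()SS⇒()(S)S⇒()((S))S⇒()(((S)))S⇒()(((SS)))S⇒()(((()S)))S⇒()(((()SS)))S⇒()(((()()S)))S⇒()(((()()())))S⇒()(((()()())))()

S ⇒ SS   [S → S S]
SS ⇒ SSS   [S → S S]
SSS ⇒ ()SS   [S → ( )]
()SS ⇒ ()(S)S   [S → ( S )]
()(S)S ⇒ ()((S))S   [S → ( S )]
()((S))S ⇒ ()(((S)))S   [S → ( S )]
()(((S)))S ⇒ ()(((SS)))S   [S → S S]
()(((SS)))S ⇒ ()(((()S)))S   [S → ( )]
()(((()S)))S ⇒ ()(((()SS)))S   [S → S S]
()(((()SS)))S ⇒ ()(((()()S)))S   [S → ( )]
()(((()()S)))S ⇒ ()(((()()())))S   [S → ( )]
()(((()()())))S ⇒ ()(((()()())))()   [S → ( )]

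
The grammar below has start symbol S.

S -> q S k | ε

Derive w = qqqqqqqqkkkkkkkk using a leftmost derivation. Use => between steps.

S => qSk   [S -> q S k]
qSk => qqSkk   [S -> q S k]
qqSkk => qqqSkkk   [S -> q S k]
qqqSkkk => qqqqSkkkk   [S -> q S k]
qqqqSkkkk => qqqqqSkkkkk   [S -> q S k]
qqqqqSkkkkk => qqqqqqSkkkkkk   [S -> q S k]
qqqqqqSkkkkkk => qqqqqqqSkkkkkkk   [S -> q S k]
qqqqqqqSkkkkkkk => qqqqqqqqSkkkkkkkk   [S -> q S k]
qqqqqqqqSkkkkkkkk => qqqqqqqqkkkkkkkk   [S -> ε]

S => qSk => qqSkk => qqqSkkk => qqqqSkkkk => qqqqqSkkkkk => qqqqqqSkkkkkk => qqqqqqqSkkkkkkk => qqqqqqqqSkkkkkkkk => qqqqqqqqkkkkkkkk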